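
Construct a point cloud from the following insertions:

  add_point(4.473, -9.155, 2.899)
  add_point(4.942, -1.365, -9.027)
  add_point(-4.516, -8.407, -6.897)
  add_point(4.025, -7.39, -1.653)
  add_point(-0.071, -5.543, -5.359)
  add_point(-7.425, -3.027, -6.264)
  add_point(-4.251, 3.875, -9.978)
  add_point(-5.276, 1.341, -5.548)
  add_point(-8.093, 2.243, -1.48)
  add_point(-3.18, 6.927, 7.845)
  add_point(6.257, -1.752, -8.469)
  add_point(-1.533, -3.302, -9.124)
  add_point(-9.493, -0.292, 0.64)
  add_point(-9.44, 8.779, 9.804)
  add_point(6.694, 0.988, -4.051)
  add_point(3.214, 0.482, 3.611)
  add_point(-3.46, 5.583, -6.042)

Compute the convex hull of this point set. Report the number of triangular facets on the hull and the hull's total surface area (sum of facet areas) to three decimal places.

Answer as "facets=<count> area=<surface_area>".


facets=26 area=866.184

Hull vertices (15/17): indices [0, 1, 2, 3, 5, 6, 8, 9, 10, 11, 12, 13, 14, 15, 16].

Triangle areas on the boundary:
  f1: (p13, p0, p12) → 103.5171
  f2: (p2, p0, p12) → 80.0198
  f3: (p9, p13, p0) → 45.3777
  f4: (p10, p0, p14) → 32.5779
  f5: (p10, p6, p14) → 31.2720
  f6: (p15, p0, p14) → 41.0022
  f7: (p15, p9, p14) → 33.4920
  f8: (p15, p9, p0) → 32.3065
  f9: (p5, p2, p12) → 20.1033
  f10: (p5, p6, p2) → 22.6424
  f11: (p8, p13, p12) → 23.0669
  f12: (p8, p6, p13) → 42.5255
  f13: (p8, p5, p12) → 12.7776
  f14: (p8, p5, p6) → 29.0800
  f15: (p16, p9, p14) → 78.0545
  f16: (p16, p6, p14) → 24.3702
  f17: (p16, p9, p13) → 45.4579
  f18: (p16, p6, p13) → 20.4532
  f19: (p3, p2, p0) → 21.0261
  f20: (p3, p10, p0) → 10.0285
  f21: (p3, p10, p2) → 45.6241
  f22: (p11, p6, p2) → 19.0661
  f23: (p1, p10, p6) → 2.8587
  f24: (p1, p11, p6) → 26.0281
  f25: (p1, p10, p2) → 7.7756
  f26: (p1, p11, p2) → 15.6805
Σ area = 866.184

Euler: V−E+F = 15−39+26 = 2.


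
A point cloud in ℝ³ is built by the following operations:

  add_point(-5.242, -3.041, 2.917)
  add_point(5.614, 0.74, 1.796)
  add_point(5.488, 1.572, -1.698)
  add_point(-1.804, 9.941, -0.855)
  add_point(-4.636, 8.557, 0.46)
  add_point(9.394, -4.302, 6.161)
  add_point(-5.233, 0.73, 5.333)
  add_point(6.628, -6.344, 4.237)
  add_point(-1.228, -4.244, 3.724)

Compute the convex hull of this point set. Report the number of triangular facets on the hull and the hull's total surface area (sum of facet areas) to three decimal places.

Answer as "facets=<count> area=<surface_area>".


Hull vertices (8/9): indices [0, 2, 3, 4, 5, 6, 7, 8].

Per-facet area ½‖(b−a)×(c−a)‖:
  f1: (p2, p3, p0) → 66.4258
  f2: (p2, p3, p5) → 46.8433
  f3: (p7, p2, p0) → 56.9487
  f4: (p7, p2, p5) → 19.6028
  f5: (p4, p3, p5) → 33.1497
  f6: (p4, p6, p5) → 69.4270
  f7: (p4, p3, p0) → 17.3410
  f8: (p4, p6, p0) → 18.6897
  f9: (p8, p6, p5) → 30.1542
  f10: (p8, p7, p5) → 13.1426
  f11: (p8, p6, p0) → 9.4704
  f12: (p8, p7, p0) → 2.2654
Σ area = 383.461

Euler: V−E+F = 8−18+12 = 2.

facets=12 area=383.461


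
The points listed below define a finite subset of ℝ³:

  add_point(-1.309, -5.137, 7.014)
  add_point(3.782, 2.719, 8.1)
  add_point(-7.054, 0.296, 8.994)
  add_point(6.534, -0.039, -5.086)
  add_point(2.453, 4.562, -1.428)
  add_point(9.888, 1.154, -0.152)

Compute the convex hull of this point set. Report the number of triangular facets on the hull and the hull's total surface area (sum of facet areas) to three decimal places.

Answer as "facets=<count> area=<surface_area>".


facets=8 area=347.594

6 of the 6 inputs are extreme points: [0, 1, 2, 3, 4, 5].

Area of each hull facet:
  f1: (p3, p0, p2) → 58.8103
  f2: (p3, p0, p5) → 44.4765
  f3: (p1, p0, p2) → 37.6106
  f4: (p1, p0, p5) → 48.6828
  f5: (p4, p3, p5) → 21.2039
  f6: (p4, p1, p5) → 37.9880
  f7: (p4, p3, p2) → 44.2693
  f8: (p4, p1, p2) → 54.5523
Σ area = 347.594

Check V−E+F: 6 − 12 + 8 = 2.


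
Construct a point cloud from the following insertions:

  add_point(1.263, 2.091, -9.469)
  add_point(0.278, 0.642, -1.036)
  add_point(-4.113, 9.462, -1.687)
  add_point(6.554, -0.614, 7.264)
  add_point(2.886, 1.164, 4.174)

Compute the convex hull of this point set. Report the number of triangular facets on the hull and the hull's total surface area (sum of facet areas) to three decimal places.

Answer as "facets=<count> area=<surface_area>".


facets=6 area=219.850

5 of the 5 inputs are extreme points: [0, 1, 2, 3, 4].

Per-facet area ½‖(b−a)×(c−a)‖:
  f1: (p0, p3, p2) → 98.2876
  f2: (p1, p0, p2) → 41.9476
  f3: (p1, p0, p3) → 30.9924
  f4: (p4, p3, p2) → 11.7835
  f5: (p4, p1, p2) → 28.4224
  f6: (p4, p1, p3) → 8.4166
Σ area = 219.850

Euler characteristic 5−9+6 = 2 ✓


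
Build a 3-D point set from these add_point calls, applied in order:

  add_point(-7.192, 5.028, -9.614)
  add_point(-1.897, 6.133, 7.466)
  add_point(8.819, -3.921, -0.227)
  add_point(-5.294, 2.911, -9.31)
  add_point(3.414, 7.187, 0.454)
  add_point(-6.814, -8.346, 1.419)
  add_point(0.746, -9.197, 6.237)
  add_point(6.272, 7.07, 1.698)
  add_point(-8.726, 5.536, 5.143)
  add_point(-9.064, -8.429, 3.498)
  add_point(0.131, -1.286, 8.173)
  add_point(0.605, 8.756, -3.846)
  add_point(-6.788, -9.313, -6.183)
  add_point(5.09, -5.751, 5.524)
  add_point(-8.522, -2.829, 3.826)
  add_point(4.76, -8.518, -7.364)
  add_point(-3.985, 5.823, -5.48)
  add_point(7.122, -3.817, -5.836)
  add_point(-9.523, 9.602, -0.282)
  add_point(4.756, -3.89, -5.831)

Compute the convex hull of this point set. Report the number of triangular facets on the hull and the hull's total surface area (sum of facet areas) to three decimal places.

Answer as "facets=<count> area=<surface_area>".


15 of the 20 inputs are extreme points: [0, 1, 2, 3, 6, 7, 8, 9, 10, 11, 12, 13, 15, 17, 18].

Triangle areas on the boundary:
  f1: (p9, p0, p18) → 95.1270
  f2: (p9, p0, p12) → 72.9831
  f3: (p7, p1, p18) → 56.8566
  f4: (p7, p1, p10) → 38.6887
  f5: (p8, p1, p18) → 23.4376
  f6: (p8, p9, p18) → 41.6966
  f7: (p8, p1, p10) → 27.3988
  f8: (p8, p9, p10) → 68.7824
  f9: (p6, p9, p10) → 41.5735
  f10: (p6, p15, p2) → 54.3521
  f11: (p6, p9, p12) → 50.9594
  f12: (p6, p15, p12) → 76.3616
  f13: (p3, p0, p12) → 13.6410
  f14: (p3, p15, p12) → 72.3109
  f15: (p13, p6, p2) → 14.7062
  f16: (p13, p6, p10) → 19.6613
  f17: (p13, p7, p2) → 40.5973
  f18: (p13, p7, p10) → 43.5831
  f19: (p17, p3, p15) → 39.8074
  f20: (p17, p7, p2) → 33.4344
  f21: (p17, p15, p2) → 14.8731
  f22: (p17, p3, p0) → 7.3957
  f23: (p11, p17, p0) → 74.1999
  f24: (p11, p17, p7) → 52.9550
  f25: (p11, p0, p18) → 48.6557
  f26: (p11, p7, p18) → 39.0325
Σ area = 1163.071

Euler: V−E+F = 15−39+26 = 2.

facets=26 area=1163.071


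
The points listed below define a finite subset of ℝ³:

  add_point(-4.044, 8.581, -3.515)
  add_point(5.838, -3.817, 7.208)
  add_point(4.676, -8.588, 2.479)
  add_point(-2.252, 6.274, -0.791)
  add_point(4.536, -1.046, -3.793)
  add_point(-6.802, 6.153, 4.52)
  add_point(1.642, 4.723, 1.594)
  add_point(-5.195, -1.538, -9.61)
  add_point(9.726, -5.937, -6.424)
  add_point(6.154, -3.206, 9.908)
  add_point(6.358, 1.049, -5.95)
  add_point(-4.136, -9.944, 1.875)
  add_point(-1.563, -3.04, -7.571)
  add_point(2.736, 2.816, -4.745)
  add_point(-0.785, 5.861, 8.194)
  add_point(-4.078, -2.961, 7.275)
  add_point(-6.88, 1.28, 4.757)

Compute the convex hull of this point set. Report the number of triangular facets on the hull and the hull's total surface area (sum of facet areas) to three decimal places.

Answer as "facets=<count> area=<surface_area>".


Extreme-point indices: [0, 2, 5, 6, 7, 8, 9, 10, 11, 14, 15, 16] — 12 of 17 on the boundary.

Facet areas (half cross-product norm):
  f1: (p7, p11, p16) → 78.6921
  f2: (p7, p11, p8) → 104.1277
  f3: (p15, p11, p16) → 23.7491
  f4: (p15, p9, p11) → 46.1834
  f5: (p2, p11, p8) → 42.1380
  f6: (p2, p9, p8) → 43.8183
  f7: (p2, p9, p11) → 39.6207
  f8: (p14, p15, p9) → 47.0239
  f9: (p0, p14, p6) → 29.4929
  f10: (p10, p0, p6) → 41.1912
  f11: (p10, p9, p8) → 62.8780
  f12: (p10, p7, p8) → 47.1854
  f13: (p10, p0, p7) → 66.7356
  f14: (p10, p14, p9) → 89.1626
  f15: (p10, p14, p6) → 10.2738
  f16: (p5, p7, p16) → 35.5915
  f17: (p5, p0, p7) → 51.3465
  f18: (p5, p0, p14) → 30.4166
  f19: (p5, p15, p16) → 8.9892
  f20: (p5, p14, p15) → 31.7485
Σ area = 930.365

Euler characteristic 12−30+20 = 2 ✓

facets=20 area=930.365


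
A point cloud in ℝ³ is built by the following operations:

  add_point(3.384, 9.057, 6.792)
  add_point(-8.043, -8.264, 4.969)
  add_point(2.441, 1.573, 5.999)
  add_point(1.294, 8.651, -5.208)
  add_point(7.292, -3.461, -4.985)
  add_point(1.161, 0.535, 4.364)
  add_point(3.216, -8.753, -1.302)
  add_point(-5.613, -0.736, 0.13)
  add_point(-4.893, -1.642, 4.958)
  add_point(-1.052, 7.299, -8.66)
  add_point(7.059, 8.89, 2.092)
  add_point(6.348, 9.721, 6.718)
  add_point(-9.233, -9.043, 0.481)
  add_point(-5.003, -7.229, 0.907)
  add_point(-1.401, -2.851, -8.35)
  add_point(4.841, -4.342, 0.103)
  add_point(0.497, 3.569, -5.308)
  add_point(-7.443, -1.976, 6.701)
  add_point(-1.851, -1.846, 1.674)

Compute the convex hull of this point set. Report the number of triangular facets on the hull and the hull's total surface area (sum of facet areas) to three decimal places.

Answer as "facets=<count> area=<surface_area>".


facets=22 area=879.341

Extreme-point indices: [0, 1, 2, 3, 4, 6, 9, 10, 11, 12, 14, 15, 17] — 13 of 19 on the boundary.

Triangle areas on the boundary:
  f1: (p14, p9, p12) → 58.4698
  f2: (p14, p9, p4) → 47.4117
  f3: (p14, p6, p12) → 60.9910
  f4: (p14, p6, p4) → 34.2229
  f5: (p3, p9, p0) → 12.8607
  f6: (p3, p9, p4) → 29.6427
  f7: (p3, p10, p4) → 60.6449
  f8: (p1, p6, p12) → 29.4019
  f9: (p15, p6, p4) → 14.0172
  f10: (p17, p1, p12) → 13.8896
  f11: (p17, p9, p12) → 90.7966
  f12: (p17, p9, p0) → 120.1645
  f13: (p2, p1, p6) → 76.0818
  f14: (p2, p15, p6) → 14.9074
  f15: (p2, p17, p1) → 31.7086
  f16: (p11, p2, p15) → 32.9803
  f17: (p11, p10, p4) → 26.0597
  f18: (p11, p15, p4) → 43.7502
  f19: (p11, p3, p0) → 18.3038
  f20: (p11, p3, p10) → 16.3112
  f21: (p11, p17, p0) → 12.7751
  f22: (p11, p2, p17) → 33.9491
Σ area = 879.341

Euler: V−E+F = 13−33+22 = 2.


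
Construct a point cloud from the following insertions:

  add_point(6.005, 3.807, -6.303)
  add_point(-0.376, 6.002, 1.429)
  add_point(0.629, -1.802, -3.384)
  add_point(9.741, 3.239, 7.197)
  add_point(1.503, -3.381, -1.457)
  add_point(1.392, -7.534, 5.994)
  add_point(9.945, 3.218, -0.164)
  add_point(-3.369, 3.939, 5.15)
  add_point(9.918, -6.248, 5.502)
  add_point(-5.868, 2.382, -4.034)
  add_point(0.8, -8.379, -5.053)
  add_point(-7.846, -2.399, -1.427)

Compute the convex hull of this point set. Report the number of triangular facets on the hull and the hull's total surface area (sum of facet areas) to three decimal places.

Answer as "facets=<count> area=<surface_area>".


Extreme-point indices: [0, 1, 3, 5, 6, 7, 8, 9, 10, 11] — 10 of 12 on the boundary.

Facet areas (half cross-product norm):
  f1: (p5, p10, p11) → 58.3600
  f2: (p8, p3, p6) → 34.9157
  f3: (p8, p5, p3) → 41.3300
  f4: (p8, p5, p10) → 47.9098
  f5: (p8, p0, p6) → 34.9936
  f6: (p8, p0, p10) → 88.9393
  f7: (p7, p5, p11) → 59.0269
  f8: (p7, p5, p3) → 74.4277
  f9: (p1, p3, p6) → 39.1833
  f10: (p1, p0, p6) → 36.0496
  f11: (p1, p7, p3) → 31.0919
  f12: (p9, p7, p11) → 27.3345
  f13: (p9, p1, p7) → 22.1674
  f14: (p9, p1, p0) → 43.2166
  f15: (p9, p10, p11) → 32.1978
  f16: (p9, p0, p10) → 69.8582
Σ area = 741.002

Check V−E+F: 10 − 24 + 16 = 2.

facets=16 area=741.002


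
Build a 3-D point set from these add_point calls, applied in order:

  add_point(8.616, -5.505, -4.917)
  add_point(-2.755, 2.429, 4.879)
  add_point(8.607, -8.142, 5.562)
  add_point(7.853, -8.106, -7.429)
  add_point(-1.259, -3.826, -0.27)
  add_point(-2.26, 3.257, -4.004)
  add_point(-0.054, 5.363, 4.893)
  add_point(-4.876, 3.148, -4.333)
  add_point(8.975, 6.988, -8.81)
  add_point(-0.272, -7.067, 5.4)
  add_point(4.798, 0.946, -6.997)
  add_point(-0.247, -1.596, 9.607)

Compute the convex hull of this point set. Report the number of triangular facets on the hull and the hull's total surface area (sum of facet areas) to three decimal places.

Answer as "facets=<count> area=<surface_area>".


Points on the hull: [0, 1, 2, 3, 4, 6, 7, 8, 9, 11] (10 of 12).

Per-facet area ½‖(b−a)×(c−a)‖:
  f1: (p3, p8, p7) → 107.2414
  f2: (p6, p8, p7) → 78.2906
  f3: (p6, p2, p8) → 130.2883
  f4: (p6, p11, p2) → 47.7310
  f5: (p0, p2, p8) → 60.3544
  f6: (p0, p3, p8) → 21.2829
  f7: (p0, p3, p2) → 17.4363
  f8: (p4, p3, p7) → 51.9623
  f9: (p1, p6, p7) → 18.8105
  f10: (p1, p6, p11) → 13.1198
  f11: (p9, p3, p2) → 58.0342
  f12: (p9, p4, p3) → 39.8221
  f13: (p9, p11, p2) → 30.7677
  f14: (p9, p4, p7) → 15.7418
  f15: (p9, p1, p7) → 45.8193
  f16: (p9, p1, p11) → 23.0854
Σ area = 759.788

Check V−E+F: 10 − 24 + 16 = 2.

facets=16 area=759.788


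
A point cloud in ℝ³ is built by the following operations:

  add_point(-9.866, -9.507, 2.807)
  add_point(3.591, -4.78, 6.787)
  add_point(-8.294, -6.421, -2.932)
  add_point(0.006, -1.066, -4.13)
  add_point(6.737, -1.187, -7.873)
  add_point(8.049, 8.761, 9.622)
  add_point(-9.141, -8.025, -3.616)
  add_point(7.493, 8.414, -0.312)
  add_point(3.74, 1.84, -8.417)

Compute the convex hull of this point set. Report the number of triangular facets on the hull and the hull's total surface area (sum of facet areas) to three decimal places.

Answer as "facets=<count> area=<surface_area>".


facets=12 area=761.906

Points on the hull: [0, 1, 2, 4, 5, 6, 7, 8] (8 of 9).

Facet areas (half cross-product norm):
  f1: (p1, p5, p0) → 83.7031
  f2: (p4, p1, p0) → 114.1554
  f3: (p4, p1, p5) → 111.5545
  f4: (p2, p5, p0) → 85.7874
  f5: (p7, p2, p5) → 106.7696
  f6: (p7, p2, p8) → 81.9737
  f7: (p7, p4, p5) → 46.4751
  f8: (p7, p4, p8) → 23.7175
  f9: (p6, p4, p0) → 53.7132
  f10: (p6, p2, p0) → 6.3895
  f11: (p6, p4, p8) → 36.2000
  f12: (p6, p2, p8) → 11.4674
Σ area = 761.906

Euler characteristic 8−18+12 = 2 ✓


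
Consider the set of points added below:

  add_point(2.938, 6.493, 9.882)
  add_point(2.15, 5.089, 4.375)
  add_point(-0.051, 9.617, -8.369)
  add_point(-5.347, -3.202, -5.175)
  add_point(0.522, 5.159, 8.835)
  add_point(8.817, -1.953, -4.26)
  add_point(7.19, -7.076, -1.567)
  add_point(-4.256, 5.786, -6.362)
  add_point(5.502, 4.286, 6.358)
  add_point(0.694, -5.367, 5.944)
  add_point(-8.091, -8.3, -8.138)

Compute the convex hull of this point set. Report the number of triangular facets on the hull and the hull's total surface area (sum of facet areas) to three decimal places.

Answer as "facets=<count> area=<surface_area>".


facets=14 area=828.125

Hull vertices (9/11): indices [0, 2, 4, 5, 6, 7, 8, 9, 10].

Facet areas (half cross-product norm):
  f1: (p2, p5, p10) → 132.0262
  f2: (p7, p2, p10) → 29.3427
  f3: (p4, p9, p10) → 85.0703
  f4: (p4, p9, p0) → 13.7941
  f5: (p4, p7, p10) → 115.8020
  f6: (p4, p0, p2) → 25.3669
  f7: (p4, p7, p2) → 47.6558
  f8: (p6, p5, p10) → 49.6848
  f9: (p6, p9, p10) → 80.5583
  f10: (p8, p9, p0) → 25.8382
  f11: (p8, p6, p9) → 54.0609
  f12: (p8, p6, p5) → 38.3244
  f13: (p8, p2, p5) → 92.1319
  f14: (p8, p0, p2) → 38.4680
Σ area = 828.125

Check V−E+F: 9 − 21 + 14 = 2.


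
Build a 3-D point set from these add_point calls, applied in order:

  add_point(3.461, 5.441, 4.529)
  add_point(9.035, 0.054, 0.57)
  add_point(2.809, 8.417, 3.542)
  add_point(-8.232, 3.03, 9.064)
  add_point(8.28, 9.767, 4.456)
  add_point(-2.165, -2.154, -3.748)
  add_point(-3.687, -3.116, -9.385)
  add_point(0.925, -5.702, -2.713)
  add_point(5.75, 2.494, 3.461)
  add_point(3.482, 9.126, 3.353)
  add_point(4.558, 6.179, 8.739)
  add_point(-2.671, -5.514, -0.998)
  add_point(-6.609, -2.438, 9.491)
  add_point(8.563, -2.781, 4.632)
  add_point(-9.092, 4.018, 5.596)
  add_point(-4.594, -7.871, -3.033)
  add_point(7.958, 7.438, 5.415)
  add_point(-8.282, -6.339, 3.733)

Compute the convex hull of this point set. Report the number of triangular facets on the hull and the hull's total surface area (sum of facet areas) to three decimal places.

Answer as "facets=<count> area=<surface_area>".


Hull vertices (13/18): indices [1, 3, 4, 6, 7, 9, 10, 12, 13, 14, 15, 16, 17].

Triangle areas on the boundary:
  f1: (p4, p6, p1) → 80.9772
  f2: (p7, p6, p1) → 38.6512
  f3: (p7, p6, p15) → 22.7638
  f4: (p9, p6, p14) → 115.5271
  f5: (p9, p4, p6) → 38.0496
  f6: (p3, p9, p14) → 25.4778
  f7: (p3, p9, p4) → 23.4858
  f8: (p13, p7, p15) → 20.4705
  f9: (p13, p7, p1) → 25.8327
  f10: (p13, p4, p1) → 25.4660
  f11: (p13, p16, p4) → 6.2710
  f12: (p10, p3, p12) → 37.6432
  f13: (p10, p13, p12) → 73.6875
  f14: (p10, p13, p16) → 24.9143
  f15: (p10, p3, p4) → 32.3617
  f16: (p10, p16, p4) → 5.0976
  f17: (p17, p13, p15) → 62.8236
  f18: (p17, p13, p12) → 56.9601
  f19: (p17, p6, p14) → 75.2509
  f20: (p17, p6, p15) → 24.5613
  f21: (p17, p3, p14) → 19.4351
  f22: (p17, p3, p12) → 18.7953
Σ area = 854.503

Check V−E+F: 13 − 33 + 22 = 2.

facets=22 area=854.503


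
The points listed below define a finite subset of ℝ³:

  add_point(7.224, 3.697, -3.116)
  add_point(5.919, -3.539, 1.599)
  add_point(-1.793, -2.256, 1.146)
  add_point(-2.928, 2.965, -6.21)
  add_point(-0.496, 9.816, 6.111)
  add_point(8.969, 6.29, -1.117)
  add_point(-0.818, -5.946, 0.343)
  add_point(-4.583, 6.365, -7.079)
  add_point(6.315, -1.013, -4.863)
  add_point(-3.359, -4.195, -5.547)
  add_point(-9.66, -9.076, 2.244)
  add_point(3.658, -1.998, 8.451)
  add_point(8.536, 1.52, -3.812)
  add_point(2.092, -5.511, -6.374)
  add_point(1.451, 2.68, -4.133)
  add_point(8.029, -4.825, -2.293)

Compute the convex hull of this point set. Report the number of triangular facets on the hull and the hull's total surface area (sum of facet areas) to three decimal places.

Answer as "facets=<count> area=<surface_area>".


Hull vertices (10/16): indices [4, 5, 7, 8, 9, 10, 11, 12, 13, 15].

Per-facet area ½‖(b−a)×(c−a)‖:
  f1: (p7, p4, p10) → 131.0900
  f2: (p7, p4, p5) → 81.4179
  f3: (p11, p4, p10) → 103.6601
  f4: (p11, p4, p5) → 72.3420
  f5: (p9, p7, p10) → 52.9639
  f6: (p9, p13, p10) → 26.5058
  f7: (p9, p13, p7) → 28.8696
  f8: (p12, p7, p5) → 39.2276
  f9: (p15, p13, p10) → 51.0297
  f10: (p15, p11, p10) → 96.3082
  f11: (p15, p11, p5) → 63.9061
  f12: (p15, p12, p5) → 12.2158
  f13: (p8, p13, p7) → 41.6073
  f14: (p8, p12, p7) → 23.2195
  f15: (p8, p15, p13) → 15.2894
  f16: (p8, p15, p12) → 8.5132
Σ area = 848.166

Euler characteristic 10−24+16 = 2 ✓

facets=16 area=848.166


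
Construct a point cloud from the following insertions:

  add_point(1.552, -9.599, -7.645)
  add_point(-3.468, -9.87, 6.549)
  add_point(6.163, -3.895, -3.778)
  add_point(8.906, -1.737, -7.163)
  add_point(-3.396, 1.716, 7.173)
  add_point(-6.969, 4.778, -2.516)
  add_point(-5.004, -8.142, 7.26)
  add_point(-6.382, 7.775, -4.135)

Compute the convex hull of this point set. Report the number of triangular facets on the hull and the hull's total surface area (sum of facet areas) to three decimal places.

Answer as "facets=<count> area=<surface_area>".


facets=12 area=642.352

Extreme-point indices: [0, 1, 2, 3, 4, 5, 6, 7] — 8 of 8 on the boundary.

Triangle areas on the boundary:
  f1: (p7, p4, p5) → 14.7299
  f2: (p7, p4, p3) → 115.1871
  f3: (p7, p0, p5) → 26.2888
  f4: (p7, p0, p3) → 96.6994
  f5: (p6, p4, p5) → 52.2886
  f6: (p6, p4, p1) → 9.6620
  f7: (p6, p0, p5) → 120.6136
  f8: (p6, p0, p1) → 16.0168
  f9: (p2, p4, p3) → 27.9271
  f10: (p2, p4, p1) → 83.1006
  f11: (p2, p0, p3) → 19.2638
  f12: (p2, p0, p1) → 60.5743
Σ area = 642.352

Euler characteristic 8−18+12 = 2 ✓


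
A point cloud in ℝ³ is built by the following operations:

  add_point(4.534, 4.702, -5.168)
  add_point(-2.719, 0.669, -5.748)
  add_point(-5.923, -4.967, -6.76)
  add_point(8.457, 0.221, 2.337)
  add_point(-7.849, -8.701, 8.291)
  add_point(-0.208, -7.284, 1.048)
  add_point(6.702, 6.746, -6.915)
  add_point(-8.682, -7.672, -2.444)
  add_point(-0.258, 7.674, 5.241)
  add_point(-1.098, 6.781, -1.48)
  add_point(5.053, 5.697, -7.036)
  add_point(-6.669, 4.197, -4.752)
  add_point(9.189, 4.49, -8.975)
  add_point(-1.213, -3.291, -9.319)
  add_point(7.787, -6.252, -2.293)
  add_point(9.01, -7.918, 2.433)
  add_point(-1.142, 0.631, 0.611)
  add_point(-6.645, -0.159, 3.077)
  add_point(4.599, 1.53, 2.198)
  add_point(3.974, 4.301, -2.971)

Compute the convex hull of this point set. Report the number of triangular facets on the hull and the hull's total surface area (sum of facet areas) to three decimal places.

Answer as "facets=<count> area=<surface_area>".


Points on the hull: [2, 3, 4, 6, 7, 8, 9, 11, 12, 13, 14, 15, 17] (13 of 20).

Facet areas (half cross-product norm):
  f1: (p15, p4, p7) → 93.3729
  f2: (p15, p4, p8) → 142.9716
  f3: (p11, p4, p7) → 63.8973
  f4: (p14, p15, p7) → 41.6197
  f5: (p14, p15, p12) → 22.5238
  f6: (p3, p15, p12) → 46.1262
  f7: (p3, p15, p8) → 35.5756
  f8: (p13, p11, p12) → 67.0961
  f9: (p13, p14, p7) → 65.1399
  f10: (p13, p14, p12) → 67.3908
  f11: (p6, p11, p12) → 21.9458
  f12: (p6, p3, p12) → 22.5658
  f13: (p6, p3, p8) → 65.1795
  f14: (p17, p4, p8) → 41.3683
  f15: (p17, p11, p8) → 45.5122
  f16: (p17, p11, p4) → 22.7558
  f17: (p2, p11, p7) → 26.3356
  f18: (p2, p13, p7) → 7.7784
  f19: (p2, p13, p11) → 26.2134
  f20: (p9, p11, p8) → 18.8429
  f21: (p9, p6, p8) → 28.8011
  f22: (p9, p6, p11) → 30.5033
Σ area = 1003.516

Euler: V−E+F = 13−33+22 = 2.

facets=22 area=1003.516


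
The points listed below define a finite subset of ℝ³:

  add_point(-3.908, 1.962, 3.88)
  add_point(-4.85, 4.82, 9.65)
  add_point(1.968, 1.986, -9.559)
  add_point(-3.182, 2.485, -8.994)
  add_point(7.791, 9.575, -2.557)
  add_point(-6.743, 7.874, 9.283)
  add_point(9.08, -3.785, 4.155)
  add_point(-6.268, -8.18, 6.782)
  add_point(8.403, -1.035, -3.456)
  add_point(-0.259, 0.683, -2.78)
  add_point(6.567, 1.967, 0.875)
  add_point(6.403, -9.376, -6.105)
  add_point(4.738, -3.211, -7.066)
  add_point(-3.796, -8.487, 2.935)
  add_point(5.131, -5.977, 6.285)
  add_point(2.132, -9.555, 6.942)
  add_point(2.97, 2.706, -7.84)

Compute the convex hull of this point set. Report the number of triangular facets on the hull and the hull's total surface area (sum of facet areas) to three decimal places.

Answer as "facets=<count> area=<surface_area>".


Hull vertices (12/17): indices [1, 2, 3, 4, 5, 6, 7, 8, 11, 13, 14, 15].

Facet areas (half cross-product norm):
  f1: (p1, p4, p5) → 32.7836
  f2: (p1, p4, p6) → 120.3658
  f3: (p1, p7, p5) → 16.1605
  f4: (p8, p4, p6) → 41.7863
  f5: (p8, p2, p4) → 47.5792
  f6: (p3, p7, p5) → 142.6089
  f7: (p3, p4, p5) → 128.5171
  f8: (p3, p2, p4) → 28.7757
  f9: (p14, p1, p6) → 35.8761
  f10: (p11, p8, p2) → 42.0107
  f11: (p11, p3, p2) → 30.1993
  f12: (p11, p8, p6) → 36.4442
  f13: (p13, p3, p7) → 29.9414
  f14: (p13, p11, p3) → 97.7003
  f15: (p15, p1, p7) → 56.9211
  f16: (p15, p14, p1) → 35.4088
  f17: (p15, p13, p7) → 16.5766
  f18: (p15, p13, p11) → 47.7712
  f19: (p15, p14, p6) → 5.2365
  f20: (p15, p11, p6) → 55.5452
Σ area = 1048.208

Check V−E+F: 12 − 30 + 20 = 2.

facets=20 area=1048.208


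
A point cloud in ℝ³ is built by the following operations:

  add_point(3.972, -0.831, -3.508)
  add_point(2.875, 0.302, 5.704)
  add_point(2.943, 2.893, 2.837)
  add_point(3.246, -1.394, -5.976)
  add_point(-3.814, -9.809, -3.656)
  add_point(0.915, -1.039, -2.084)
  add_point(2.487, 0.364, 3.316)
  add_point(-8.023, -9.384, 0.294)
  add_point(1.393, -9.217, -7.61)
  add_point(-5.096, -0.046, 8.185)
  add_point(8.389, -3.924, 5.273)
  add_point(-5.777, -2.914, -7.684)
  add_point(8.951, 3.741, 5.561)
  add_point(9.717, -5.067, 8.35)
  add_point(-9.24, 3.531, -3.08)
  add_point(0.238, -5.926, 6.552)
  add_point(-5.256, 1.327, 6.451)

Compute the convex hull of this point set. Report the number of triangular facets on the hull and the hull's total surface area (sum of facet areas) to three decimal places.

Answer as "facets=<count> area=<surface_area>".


facets=20 area=844.739

Extreme-point indices: [3, 4, 7, 8, 9, 10, 11, 12, 13, 14, 15, 16] — 12 of 17 on the boundary.

Facet areas (half cross-product norm):
  f1: (p9, p12, p13) → 66.8735
  f2: (p3, p12, p14) → 94.9295
  f3: (p7, p4, p13) → 53.9878
  f4: (p7, p9, p14) → 71.0949
  f5: (p16, p12, p14) → 73.1882
  f6: (p16, p9, p14) → 5.9371
  f7: (p16, p9, p12) → 15.9563
  f8: (p11, p3, p14) → 39.6545
  f9: (p11, p7, p14) → 45.4244
  f10: (p11, p7, p4) → 23.6796
  f11: (p8, p4, p13) → 60.0141
  f12: (p8, p11, p4) → 26.5444
  f13: (p8, p11, p3) → 34.8038
  f14: (p10, p12, p13) → 13.1417
  f15: (p10, p3, p12) → 48.0944
  f16: (p10, p8, p13) → 17.3711
  f17: (p10, p8, p3) → 51.6275
  f18: (p15, p9, p13) → 32.9806
  f19: (p15, p7, p13) → 25.6785
  f20: (p15, p7, p9) → 43.7573
Σ area = 844.739

Check V−E+F: 12 − 30 + 20 = 2.


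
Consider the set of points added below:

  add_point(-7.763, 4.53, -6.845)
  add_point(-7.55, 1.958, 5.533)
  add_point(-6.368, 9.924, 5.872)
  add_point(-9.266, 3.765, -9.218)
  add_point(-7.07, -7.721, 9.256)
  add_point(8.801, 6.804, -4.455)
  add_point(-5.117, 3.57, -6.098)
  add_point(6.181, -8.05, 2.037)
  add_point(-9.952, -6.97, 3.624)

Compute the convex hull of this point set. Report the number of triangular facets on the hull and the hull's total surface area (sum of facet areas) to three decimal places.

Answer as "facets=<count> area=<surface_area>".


Extreme-point indices: [2, 3, 4, 5, 7, 8] — 6 of 9 on the boundary.

Area of each hull facet:
  f1: (p3, p2, p8) → 123.5996
  f2: (p3, p2, p5) → 139.4314
  f3: (p7, p2, p5) → 149.8130
  f4: (p7, p3, p8) → 135.7203
  f5: (p7, p3, p5) → 152.3462
  f6: (p4, p2, p8) → 55.2378
  f7: (p4, p7, p8) → 48.0671
  f8: (p4, p7, p2) → 134.9716
Σ area = 939.187

Check V−E+F: 6 − 12 + 8 = 2.

facets=8 area=939.187


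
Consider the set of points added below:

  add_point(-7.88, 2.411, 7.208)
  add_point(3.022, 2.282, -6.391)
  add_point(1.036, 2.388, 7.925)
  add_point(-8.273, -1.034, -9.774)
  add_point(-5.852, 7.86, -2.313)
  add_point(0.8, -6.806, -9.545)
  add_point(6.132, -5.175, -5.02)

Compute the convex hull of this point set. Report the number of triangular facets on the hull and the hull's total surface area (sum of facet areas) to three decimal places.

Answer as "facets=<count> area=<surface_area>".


Points on the hull: [0, 1, 2, 3, 4, 5, 6] (7 of 7).

Area of each hull facet:
  f1: (p1, p4, p3) → 59.9172
  f2: (p1, p2, p6) → 58.8841
  f3: (p1, p2, p4) → 71.6898
  f4: (p0, p2, p6) → 68.4507
  f5: (p0, p4, p3) → 65.5555
  f6: (p0, p2, p4) → 49.5824
  f7: (p5, p1, p3) → 50.6951
  f8: (p5, p1, p6) → 28.9406
  f9: (p5, p0, p3) → 93.0045
  f10: (p5, p0, p6) → 72.0295
Σ area = 618.749

Check V−E+F: 7 − 15 + 10 = 2.

facets=10 area=618.749


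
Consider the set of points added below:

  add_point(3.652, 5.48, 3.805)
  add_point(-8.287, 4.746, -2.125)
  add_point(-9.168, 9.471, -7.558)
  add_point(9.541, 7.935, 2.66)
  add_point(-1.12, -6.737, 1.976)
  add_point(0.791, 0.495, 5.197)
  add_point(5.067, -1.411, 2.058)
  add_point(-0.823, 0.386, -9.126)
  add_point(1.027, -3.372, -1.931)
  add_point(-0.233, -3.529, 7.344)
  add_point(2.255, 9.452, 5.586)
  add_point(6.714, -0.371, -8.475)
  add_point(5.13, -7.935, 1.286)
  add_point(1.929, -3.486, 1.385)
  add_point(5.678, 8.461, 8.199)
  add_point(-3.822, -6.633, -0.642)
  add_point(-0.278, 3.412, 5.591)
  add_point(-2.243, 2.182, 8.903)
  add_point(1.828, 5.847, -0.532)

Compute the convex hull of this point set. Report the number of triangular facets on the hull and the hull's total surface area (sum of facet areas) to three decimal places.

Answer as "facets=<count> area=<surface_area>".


facets=20 area=937.312

Extreme-point indices: [1, 2, 3, 4, 7, 9, 10, 11, 12, 14, 15, 17] — 12 of 19 on the boundary.

Facet areas (half cross-product norm):
  f1: (p11, p3, p2) → 130.4928
  f2: (p11, p12, p3) → 85.7871
  f3: (p10, p3, p2) → 65.9272
  f4: (p10, p17, p2) → 79.7513
  f5: (p15, p11, p12) → 57.1194
  f6: (p14, p10, p3) → 14.9613
  f7: (p14, p10, p17) → 20.2591
  f8: (p14, p12, p3) → 55.9761
  f9: (p1, p17, p2) → 25.9023
  f10: (p1, p15, p2) → 30.2244
  f11: (p1, p15, p17) → 70.2065
  f12: (p9, p15, p17) → 26.6716
  f13: (p9, p14, p12) → 60.2847
  f14: (p9, p14, p17) → 30.2397
  f15: (p7, p11, p2) → 32.4478
  f16: (p7, p15, p2) → 69.8075
  f17: (p7, p15, p11) → 42.9818
  f18: (p4, p15, p12) → 9.3435
  f19: (p4, p9, p12) → 20.1902
  f20: (p4, p9, p15) → 8.7374
Σ area = 937.312

Euler characteristic 12−30+20 = 2 ✓


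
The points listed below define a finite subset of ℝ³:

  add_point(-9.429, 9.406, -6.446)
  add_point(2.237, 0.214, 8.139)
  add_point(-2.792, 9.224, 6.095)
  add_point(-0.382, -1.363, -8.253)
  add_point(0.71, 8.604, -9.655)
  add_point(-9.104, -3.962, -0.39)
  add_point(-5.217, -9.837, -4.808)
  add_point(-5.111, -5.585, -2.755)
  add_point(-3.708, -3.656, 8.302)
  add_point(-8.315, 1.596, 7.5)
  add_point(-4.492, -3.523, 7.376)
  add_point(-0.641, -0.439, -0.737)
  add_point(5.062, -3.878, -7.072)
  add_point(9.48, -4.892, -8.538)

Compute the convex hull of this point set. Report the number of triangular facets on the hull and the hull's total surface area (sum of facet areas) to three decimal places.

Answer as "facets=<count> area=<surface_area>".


facets=18 area=1047.497

Extreme-point indices: [0, 1, 2, 3, 4, 5, 6, 8, 9, 10, 13] — 11 of 14 on the boundary.

Per-facet area ½‖(b−a)×(c−a)‖:
  f1: (p8, p6, p13) → 116.1908
  f2: (p3, p6, p0) → 70.3955
  f3: (p3, p6, p13) → 53.3900
  f4: (p5, p6, p0) → 54.9670
  f5: (p1, p8, p13) → 65.7255
  f6: (p1, p2, p13) → 96.3411
  f7: (p4, p3, p0) → 53.8536
  f8: (p4, p3, p13) → 51.6662
  f9: (p4, p2, p0) → 74.4365
  f10: (p4, p2, p13) → 129.8095
  f11: (p10, p8, p6) → 6.3265
  f12: (p10, p5, p6) → 36.3818
  f13: (p9, p10, p5) → 27.9788
  f14: (p9, p2, p0) → 66.9787
  f15: (p9, p5, p0) → 69.8488
  f16: (p9, p10, p8) → 3.4691
  f17: (p9, p1, p8) → 24.7064
  f18: (p9, p1, p2) → 45.0312
Σ area = 1047.497

Euler: V−E+F = 11−27+18 = 2.


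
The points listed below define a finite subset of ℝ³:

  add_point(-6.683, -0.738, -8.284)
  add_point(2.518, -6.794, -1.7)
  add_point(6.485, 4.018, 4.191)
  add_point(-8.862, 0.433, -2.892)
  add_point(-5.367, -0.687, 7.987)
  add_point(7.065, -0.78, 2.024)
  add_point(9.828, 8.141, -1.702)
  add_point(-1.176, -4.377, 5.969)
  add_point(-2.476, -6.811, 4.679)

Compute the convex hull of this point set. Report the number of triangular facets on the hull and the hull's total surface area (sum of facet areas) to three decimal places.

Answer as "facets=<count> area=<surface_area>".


facets=14 area=608.387

Hull vertices (9/9): indices [0, 1, 2, 3, 4, 5, 6, 7, 8].

Area of each hull facet:
  f1: (p4, p6, p3) → 110.9248
  f2: (p4, p8, p3) → 42.2081
  f3: (p2, p4, p6) → 33.5799
  f4: (p0, p6, p3) → 58.7261
  f5: (p0, p1, p6) → 106.0600
  f6: (p0, p8, p3) → 35.2128
  f7: (p0, p1, p8) → 51.9462
  f8: (p7, p4, p8) → 8.5064
  f9: (p7, p2, p4) → 34.0687
  f10: (p5, p7, p2) → 25.9293
  f11: (p5, p1, p6) → 33.2028
  f12: (p5, p2, p6) → 20.8499
  f13: (p5, p1, p8) → 34.0589
  f14: (p5, p7, p8) → 13.1132
Σ area = 608.387

Euler: V−E+F = 9−21+14 = 2.


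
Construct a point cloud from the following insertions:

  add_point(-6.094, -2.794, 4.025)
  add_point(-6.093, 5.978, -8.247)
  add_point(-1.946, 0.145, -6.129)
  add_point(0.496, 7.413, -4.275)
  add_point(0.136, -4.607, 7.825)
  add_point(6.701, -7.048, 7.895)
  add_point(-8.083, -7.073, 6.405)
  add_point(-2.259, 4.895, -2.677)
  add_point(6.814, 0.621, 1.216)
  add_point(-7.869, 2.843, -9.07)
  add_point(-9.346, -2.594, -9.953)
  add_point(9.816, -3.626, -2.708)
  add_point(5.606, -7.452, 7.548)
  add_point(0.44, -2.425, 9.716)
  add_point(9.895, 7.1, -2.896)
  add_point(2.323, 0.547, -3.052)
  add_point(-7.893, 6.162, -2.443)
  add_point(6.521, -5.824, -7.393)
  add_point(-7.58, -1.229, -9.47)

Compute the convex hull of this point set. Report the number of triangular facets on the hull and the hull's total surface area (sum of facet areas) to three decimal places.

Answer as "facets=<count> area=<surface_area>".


facets=20 area=1058.209

12 of the 19 inputs are extreme points: [1, 3, 5, 6, 9, 10, 11, 12, 13, 14, 16, 17].

Area of each hull facet:
  f1: (p16, p13, p14) → 136.2559
  f2: (p6, p17, p10) → 134.0694
  f3: (p6, p17, p12) → 103.4251
  f4: (p6, p16, p10) → 89.1556
  f5: (p6, p16, p13) → 79.8810
  f6: (p11, p17, p14) → 30.8411
  f7: (p1, p17, p14) → 109.7209
  f8: (p5, p17, p12) → 8.9962
  f9: (p5, p11, p17) → 31.7031
  f10: (p5, p11, p14) → 58.9205
  f11: (p5, p13, p14) → 71.0916
  f12: (p5, p6, p12) → 3.4619
  f13: (p5, p6, p13) → 38.9024
  f14: (p3, p16, p14) → 16.1008
  f15: (p3, p1, p14) → 16.2023
  f16: (p3, p1, p16) → 23.0899
  f17: (p9, p17, p10) → 46.5674
  f18: (p9, p1, p17) → 31.1969
  f19: (p9, p16, p10) → 17.4441
  f20: (p9, p1, p16) → 11.1828
Σ area = 1058.209

Check V−E+F: 12 − 30 + 20 = 2.


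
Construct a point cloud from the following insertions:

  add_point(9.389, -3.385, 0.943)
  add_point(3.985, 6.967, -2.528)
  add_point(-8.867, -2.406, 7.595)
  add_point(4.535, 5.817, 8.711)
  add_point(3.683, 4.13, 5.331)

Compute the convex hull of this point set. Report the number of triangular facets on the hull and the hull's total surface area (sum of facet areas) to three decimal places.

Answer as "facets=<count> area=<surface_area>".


facets=4 area=364.772

Points on the hull: [0, 1, 2, 3] (4 of 5).

Facet areas (half cross-product norm):
  f1: (p1, p0, p2) → 110.4862
  f2: (p3, p0, p2) → 101.8778
  f3: (p3, p1, p2) → 88.9955
  f4: (p3, p1, p0) → 63.4121
Σ area = 364.772

Euler characteristic 4−6+4 = 2 ✓


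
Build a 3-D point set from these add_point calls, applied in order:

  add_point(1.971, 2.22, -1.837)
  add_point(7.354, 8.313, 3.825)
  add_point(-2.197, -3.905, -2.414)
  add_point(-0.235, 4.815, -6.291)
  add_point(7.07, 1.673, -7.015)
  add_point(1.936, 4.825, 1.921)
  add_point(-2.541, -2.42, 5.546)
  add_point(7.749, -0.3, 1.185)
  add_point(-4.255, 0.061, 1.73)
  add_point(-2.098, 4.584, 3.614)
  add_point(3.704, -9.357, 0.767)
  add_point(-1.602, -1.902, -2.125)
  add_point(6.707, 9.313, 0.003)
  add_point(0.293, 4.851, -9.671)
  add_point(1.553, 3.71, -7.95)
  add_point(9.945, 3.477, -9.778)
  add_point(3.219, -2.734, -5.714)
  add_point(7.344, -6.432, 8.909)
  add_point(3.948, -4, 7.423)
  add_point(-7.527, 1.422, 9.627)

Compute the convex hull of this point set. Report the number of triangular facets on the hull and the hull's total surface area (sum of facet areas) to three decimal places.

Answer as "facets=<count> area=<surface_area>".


11 of the 20 inputs are extreme points: [1, 2, 8, 9, 10, 12, 13, 15, 16, 17, 19].

Triangle areas on the boundary:
  f1: (p17, p10, p19) → 77.9768
  f2: (p17, p10, p15) → 82.2843
  f3: (p13, p12, p15) → 54.0902
  f4: (p1, p12, p19) → 33.4350
  f5: (p1, p17, p19) → 118.7244
  f6: (p1, p12, p15) → 18.5718
  f7: (p1, p17, p15) → 114.3802
  f8: (p2, p10, p19) → 60.3588
  f9: (p16, p10, p15) → 33.5992
  f10: (p16, p13, p15) → 39.7147
  f11: (p16, p2, p10) → 26.8248
  f12: (p16, p2, p13) → 28.9969
  f13: (p9, p12, p19) → 18.7475
  f14: (p9, p13, p19) → 35.3708
  f15: (p9, p13, p12) → 62.5392
  f16: (p8, p13, p19) → 28.8332
  f17: (p8, p2, p19) → 13.8766
  f18: (p8, p2, p13) → 35.4720
Σ area = 883.796

Check V−E+F: 11 − 27 + 18 = 2.

facets=18 area=883.796


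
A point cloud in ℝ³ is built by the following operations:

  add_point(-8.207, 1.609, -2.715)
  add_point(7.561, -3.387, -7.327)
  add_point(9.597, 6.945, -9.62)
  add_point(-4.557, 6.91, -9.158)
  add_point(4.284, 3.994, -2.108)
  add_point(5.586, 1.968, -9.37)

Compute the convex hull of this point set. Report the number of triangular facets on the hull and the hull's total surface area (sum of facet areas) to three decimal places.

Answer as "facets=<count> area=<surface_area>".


facets=8 area=359.942

Hull vertices (6/6): indices [0, 1, 2, 3, 4, 5].

Area of each hull facet:
  f1: (p4, p1, p0) → 60.3716
  f2: (p4, p1, p2) → 43.0663
  f3: (p3, p1, p0) → 72.0409
  f4: (p3, p4, p0) → 51.2133
  f5: (p3, p4, p2) → 55.9449
  f6: (p5, p1, p2) → 16.8349
  f7: (p5, p3, p2) → 35.1808
  f8: (p5, p3, p1) → 25.2896
Σ area = 359.942

Check V−E+F: 6 − 12 + 8 = 2.


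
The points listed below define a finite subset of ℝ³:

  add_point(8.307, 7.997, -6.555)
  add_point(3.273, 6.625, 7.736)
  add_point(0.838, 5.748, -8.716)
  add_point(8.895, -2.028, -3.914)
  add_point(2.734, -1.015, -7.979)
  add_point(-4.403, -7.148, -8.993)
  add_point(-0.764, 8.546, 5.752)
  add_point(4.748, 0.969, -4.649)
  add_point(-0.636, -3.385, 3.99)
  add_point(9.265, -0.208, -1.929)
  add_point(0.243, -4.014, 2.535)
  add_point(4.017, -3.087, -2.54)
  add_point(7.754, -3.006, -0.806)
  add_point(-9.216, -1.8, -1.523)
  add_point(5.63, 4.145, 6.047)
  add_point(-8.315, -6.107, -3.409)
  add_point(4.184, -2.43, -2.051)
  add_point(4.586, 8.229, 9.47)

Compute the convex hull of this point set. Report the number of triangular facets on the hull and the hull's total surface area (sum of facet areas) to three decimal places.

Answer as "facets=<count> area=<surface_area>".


facets=24 area=845.073

Extreme-point indices: [0, 2, 3, 4, 5, 6, 8, 9, 10, 12, 13, 14, 15, 17] — 14 of 18 on the boundary.

Area of each hull facet:
  f1: (p17, p6, p13) → 35.6586
  f2: (p2, p6, p13) → 95.2414
  f3: (p8, p17, p13) → 65.7028
  f4: (p5, p2, p13) → 68.4713
  f5: (p0, p17, p9) → 69.9121
  f6: (p0, p17, p6) → 49.8728
  f7: (p0, p2, p6) → 58.6080
  f8: (p15, p8, p13) → 24.6174
  f9: (p15, p5, p13) → 13.6611
  f10: (p3, p0, p9) → 12.5825
  f11: (p3, p12, p9) → 4.2523
  f12: (p3, p12, p5) → 26.0197
  f13: (p4, p5, p2) → 30.5290
  f14: (p4, p0, p2) → 28.5801
  f15: (p4, p3, p5) → 28.3655
  f16: (p4, p3, p0) → 36.6881
  f17: (p14, p8, p17) → 22.2354
  f18: (p14, p12, p8) → 42.7090
  f19: (p14, p17, p9) → 10.4332
  f20: (p14, p12, p9) → 16.4631
  f21: (p10, p12, p8) → 5.1980
  f22: (p10, p12, p5) → 53.0797
  f23: (p10, p15, p8) → 9.5540
  f24: (p10, p15, p5) → 36.6379
Σ area = 845.073

Check V−E+F: 14 − 36 + 24 = 2.


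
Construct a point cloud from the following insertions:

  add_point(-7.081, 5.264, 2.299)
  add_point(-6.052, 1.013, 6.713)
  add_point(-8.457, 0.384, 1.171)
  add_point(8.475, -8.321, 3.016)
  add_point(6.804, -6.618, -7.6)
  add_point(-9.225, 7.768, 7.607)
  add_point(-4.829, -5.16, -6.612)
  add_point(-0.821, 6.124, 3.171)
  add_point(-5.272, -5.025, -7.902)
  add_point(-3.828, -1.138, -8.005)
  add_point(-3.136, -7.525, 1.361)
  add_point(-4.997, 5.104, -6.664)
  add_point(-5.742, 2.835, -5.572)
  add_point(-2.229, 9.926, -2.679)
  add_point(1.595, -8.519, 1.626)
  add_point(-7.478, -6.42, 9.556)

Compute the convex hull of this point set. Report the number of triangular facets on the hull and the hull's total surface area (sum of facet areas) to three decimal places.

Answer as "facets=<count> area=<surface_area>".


Hull vertices (13/16): indices [2, 3, 4, 5, 7, 8, 9, 10, 11, 12, 13, 14, 15].

Facet areas (half cross-product norm):
  f1: (p15, p3, p5) → 123.3460
  f2: (p2, p15, p5) → 53.2446
  f3: (p7, p3, p5) → 65.0541
  f4: (p7, p13, p5) → 34.0951
  f5: (p7, p13, p3) → 51.1054
  f6: (p11, p13, p5) → 42.8170
  f7: (p11, p2, p5) → 47.1699
  f8: (p4, p13, p3) → 105.8903
  f9: (p4, p11, p9) → 31.2634
  f10: (p4, p11, p13) → 55.2862
  f11: (p8, p2, p15) → 57.0140
  f12: (p8, p10, p15) → 32.9704
  f13: (p8, p11, p9) → 7.4395
  f14: (p8, p4, p9) → 24.6393
  f15: (p14, p15, p3) → 34.5589
  f16: (p14, p10, p15) → 20.4068
  f17: (p14, p4, p3) → 35.9367
  f18: (p14, p8, p10) → 22.5742
  f19: (p14, p8, p4) → 59.0385
  f20: (p12, p11, p2) → 6.7523
  f21: (p12, p8, p2) → 31.4754
  f22: (p12, p8, p11) → 7.7747
Σ area = 949.853

Check V−E+F: 13 − 33 + 22 = 2.

facets=22 area=949.853
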